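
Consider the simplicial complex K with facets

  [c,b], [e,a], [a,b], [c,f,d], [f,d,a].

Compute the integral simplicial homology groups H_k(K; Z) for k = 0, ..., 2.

Order the vertices as a < b < c < d < e < f. Listing each simplex with vertices in this order, K has dimension 2 with simplices:

  0-simplices (6): a, b, c, d, e, f
  1-simplices (8): ab, ad, ae, af, bc, cd, cf, df
  2-simplices (2): adf, cdf

so the chain groups are C_0 ≅ Z^6, C_1 ≅ Z^8, C_2 ≅ Z^2.

∂_1: C_1 → C_0 is given by ∂[p,q] = [q] − [p].
As a 6×8 matrix over Z this has rank 5, with invariant factors (1,1,1,1,1).

Boundary ∂_2: C_2 → C_1 acts by ∂[p,q,r] = [q,r] − [p,r] + [p,q]. For instance
  ∂cdf = df − cf + cd,
  ∂adf = df − af + ad.
As a 8×2 matrix over Z this has rank 2, with invariant factors (1,1).

Computing H_k = (kernel of ∂_k) / (image of ∂_{k+1}):

  H_0: rank C_0 − rank ∂_1 = 6 − 5 = 1, and the invariant factors of ∂_1 are all 1, so H_0 ≅ Z.
  H_1: rank ker ∂_1 − rank ∂_2 = (8 − 5) − 2 = 1, and the invariant factors of ∂_2 are all 1, so H_1 ≅ Z.
  H_2: rank ker ∂_2 − rank ∂_3 = (2 − 2) − 0 = 0, and there is no ∂_3, so H_2 ≅ 0.

H_0 ≅ Z,  H_1 ≅ Z,  H_2 = 0.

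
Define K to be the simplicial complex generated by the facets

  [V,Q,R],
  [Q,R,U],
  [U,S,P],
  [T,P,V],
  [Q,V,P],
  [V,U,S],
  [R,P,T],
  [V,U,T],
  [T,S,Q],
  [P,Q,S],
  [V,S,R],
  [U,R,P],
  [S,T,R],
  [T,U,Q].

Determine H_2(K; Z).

H_2 ≅ Z.

Take the total order P < Q < R < S < T < U < V on the vertex set. Then K (dimension 2) consists of the simplices:

  0-simplices (7): P, Q, R, S, T, U, V
  1-simplices (21): PQ, PR, PS, PT, PU, PV, QR, QS, QT, QU, QV, RS, RT, RU, RV, ST, SU, SV, TU, TV, UV
  2-simplices (14): PQS, PQV, PRT, PRU, PSU, PTV, QRU, QRV, QST, QTU, RST, RSV, SUV, TUV

Hence C_0 ≅ Z^7, C_1 ≅ Z^21, C_2 ≅ Z^14.

∂_1: C_1 → C_0 is given by ∂[p,q] = [q] − [p]. For instance
  ∂RV = V − R.
This gives a 7×21 integer matrix of rank 6; reducing to Smith normal form yields diagonal entries (1,1,1,1,1,1).

Boundary ∂_2: C_2 → C_1 sends each 2-simplex [p,q,r] to [q,r] − [p,r] + [p,q]. For instance
  ∂RSV = SV − RV + RS,
  ∂PTV = TV − PV + PT.
This gives a 21×14 integer matrix of rank 13; reducing to Smith normal form yields diagonal entries (1,1,1,1,1,1,1,1,1,1,1,1,1).

From H_k ≅ ker(∂_k) / im(∂_{k+1}) we obtain:

  H_2: rank ker ∂_2 − rank ∂_3 = (14 − 13) − 0 = 1, and there is no ∂_3, so H_2 = Z.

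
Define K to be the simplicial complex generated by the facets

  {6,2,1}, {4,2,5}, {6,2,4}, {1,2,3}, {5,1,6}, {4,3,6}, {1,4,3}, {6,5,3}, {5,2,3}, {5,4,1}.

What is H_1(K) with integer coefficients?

Take the total order 1 < 2 < 3 < 4 < 5 < 6 on the vertex set. Then K (dimension 2) consists of the simplices:

  0-simplices (6): [1], [2], [3], [4], [5], [6]
  1-simplices (15): [1,2], [1,3], [1,4], [1,5], [1,6], [2,3], [2,4], [2,5], [2,6], [3,4], [3,5], [3,6], [4,5], [4,6], [5,6]
  2-simplices (10): [1,2,3], [1,2,6], [1,3,4], [1,4,5], [1,5,6], [2,3,5], [2,4,5], [2,4,6], [3,4,6], [3,5,6]

so the chain groups are C_0 ≅ Z^6, C_1 ≅ Z^15, C_2 ≅ Z^10.

Boundary ∂_1: C_1 → C_0 sends each edge [p,q] (with p < q) to q − p.
This gives a 6×15 integer matrix of rank 5; reducing to Smith normal form yields diagonal entries (1,1,1,1,1).

The boundary map ∂_2: C_2 → C_1 acts by ∂[p,q,r] = [q,r] − [p,r] + [p,q]. For instance
  ∂[1,3,4] = [3,4] − [1,4] + [1,3],
  ∂[3,4,6] = [4,6] − [3,6] + [3,4].
As a 15×10 matrix over Z this has rank 10, with invariant factors (1,1,1,1,1,1,1,1,1,2).

Reading off H_k = ker ∂_k / im ∂_{k+1}:

  H_1: rank ker ∂_1 − rank ∂_2 = (15 − 5) − 10 = 0, and ∂_2 has invariant factor 2 > 1, so H_1 = Z/2Z.

(K is a triangulation of the real projective plane RP^2.)

H_1 = Z/2Z.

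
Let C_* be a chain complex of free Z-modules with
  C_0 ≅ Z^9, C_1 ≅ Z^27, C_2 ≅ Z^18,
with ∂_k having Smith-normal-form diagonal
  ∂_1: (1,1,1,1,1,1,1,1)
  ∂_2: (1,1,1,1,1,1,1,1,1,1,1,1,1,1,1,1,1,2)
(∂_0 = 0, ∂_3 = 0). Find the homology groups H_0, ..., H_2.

H_0 = Z,  H_1 = Z × Z/2,  H_2 = 0.

H_0: b_0 = 9 − 0 − 8 = 1; torsion from ∂_1 factors > 1: none. So H_0 = Z.
H_1: b_1 = 27 − 8 − 18 = 1; torsion from ∂_2 factors > 1: [2]. So H_1 = Z × Z/2.
H_2: b_2 = 18 − 18 − 0 = 0; torsion from ∂_3 factors > 1: none. So H_2 = 0.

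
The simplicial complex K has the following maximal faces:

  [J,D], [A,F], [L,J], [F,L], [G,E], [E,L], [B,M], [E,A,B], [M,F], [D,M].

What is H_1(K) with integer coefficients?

H_1 = Z^3.

Take the total order A < B < D < E < F < G < J < L < M on the vertex set. Then K (dimension 2) consists of the simplices:

  0-simplices (9): A, B, D, E, F, G, J, L, M
  1-simplices (12): AB, AE, AF, BE, BM, DJ, DM, EG, EL, FL, FM, JL
  2-simplices (1): ABE

so the chain groups are C_0 ≅ Z^9, C_1 ≅ Z^12, C_2 ≅ Z^1.

The boundary map ∂_1: C_1 → C_0 maps an edge to its endpoints' difference, ∂[p,q] = q − p. For instance
  ∂DM = M − D.
The 9×12 boundary matrix has rank 8 and Smith normal form diag(1,1,1,1,1,1,1,1).

Boundary ∂_2: C_2 → C_1 acts by ∂[p,q,r] = [q,r] − [p,r] + [p,q]. For instance
  ∂ABE = BE − AE + AB.
The resulting 12×1 matrix has rank 1, and its Smith normal form has invariant factors (1).

Reading off H_k = ker ∂_k / im ∂_{k+1}:

  H_1: rank ker ∂_1 − rank ∂_2 = (12 − 8) − 1 = 3, and the invariant factors of ∂_2 are all 1, so H_1 = Z^3.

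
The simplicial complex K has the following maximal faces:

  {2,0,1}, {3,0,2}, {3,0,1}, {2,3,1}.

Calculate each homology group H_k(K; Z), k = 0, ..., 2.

H_0 = Z,  H_1 = 0,  H_2 = Z.

Fix the vertex order 0 < 1 < 2 < 3 and write every simplex with vertices in increasing order. Then dim K = 2 and the simplices of K are:

  0-simplices (4): [0], [1], [2], [3]
  1-simplices (6): [0,1], [0,2], [0,3], [1,2], [1,3], [2,3]
  2-simplices (4): [0,1,2], [0,1,3], [0,2,3], [1,2,3]

Hence C_0 ≅ Z^4, C_1 ≅ Z^6, C_2 ≅ Z^4.

Boundary ∂_1: C_1 → C_0 sends each edge [p,q] (with p < q) to q − p. For instance
  ∂[1,2] = [2] − [1].
This gives a 4×6 integer matrix of rank 3; reducing to Smith normal form yields diagonal entries (1,1,1).

The boundary map ∂_2: C_2 → C_1 acts by ∂[p,q,r] = [q,r] − [p,r] + [p,q]. For instance
  ∂[1,2,3] = [2,3] − [1,3] + [1,2],
  ∂[0,1,2] = [1,2] − [0,2] + [0,1].
As a 6×4 matrix over Z this has rank 3, with invariant factors (1,1,1).

Now H_k = ker ∂_k / im ∂_{k+1}, so:

  H_0: rank C_0 − rank ∂_1 = 4 − 3 = 1, and the invariant factors of ∂_1 are all 1, so H_0 ≅ Z.
  H_1: rank ker ∂_1 − rank ∂_2 = (6 − 3) − 3 = 0, and the invariant factors of ∂_2 are all 1, so H_1 ≅ 0.
  H_2: rank ker ∂_2 − rank ∂_3 = (4 − 3) − 0 = 1, and there is no ∂_3, so H_2 ≅ Z.

As a check, the Euler characteristic is 4 − 6 + 4 = 2, which agrees with 1 − 0 + 1 = 2.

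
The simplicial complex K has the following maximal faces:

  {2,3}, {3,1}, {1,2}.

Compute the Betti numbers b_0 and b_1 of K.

b_0 = 1, b_1 = 1.

Take the total order 1 < 2 < 3 on the vertex set. Then K (dimension 1) consists of the simplices:

  0-simplices (3): [1], [2], [3]
  1-simplices (3): [1,2], [1,3], [2,3]

so the chain groups are C_0 ≅ Z^3, C_1 ≅ Z^3.

Boundary ∂_1: C_1 → C_0 is given by ∂[p,q] = [q] − [p]. For instance
  ∂[1,2] = [2] − [1].
As a 3×3 matrix over Z this has rank 2, with invariant factors (1,1).

Now H_k = ker ∂_k / im ∂_{k+1}, so:

  H_0: rank C_0 − rank ∂_1 = 3 − 2 = 1, and the invariant factors of ∂_1 are all 1, so H_0 = Z.
  H_1: rank ker ∂_1 − rank ∂_2 = (3 − 2) − 0 = 1, and there is no ∂_2, so H_1 = Z.

As a check, the Euler characteristic is 3 − 3 = 0, which agrees with 1 − 1 = 0.
(K is a triangulation of the circle S^1.)

Hence the Betti numbers are b_0 = 1, b_1 = 1.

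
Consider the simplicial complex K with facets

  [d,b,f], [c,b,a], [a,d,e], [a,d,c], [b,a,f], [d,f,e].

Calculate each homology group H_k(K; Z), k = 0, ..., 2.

H_0 ≅ Z,  H_1 ≅ Z,  H_2 = 0.

K has 6 vertices, 12 edges, 6 triangles.
rank ∂_0 = 0, rank ∂_1 = 5 ⇒ b_0 = 6 − 0 − 5 = 1; all invariant factors of ∂_1 are 1 so no torsion. So H_0 = Z.
rank ∂_1 = 5, rank ∂_2 = 6 ⇒ b_1 = 12 − 5 − 6 = 1; all invariant factors of ∂_2 are 1 so no torsion. So H_1 = Z.
rank ∂_2 = 6, rank ∂_3 = 0 ⇒ b_2 = 6 − 6 − 0 = 0. So H_2 = 0.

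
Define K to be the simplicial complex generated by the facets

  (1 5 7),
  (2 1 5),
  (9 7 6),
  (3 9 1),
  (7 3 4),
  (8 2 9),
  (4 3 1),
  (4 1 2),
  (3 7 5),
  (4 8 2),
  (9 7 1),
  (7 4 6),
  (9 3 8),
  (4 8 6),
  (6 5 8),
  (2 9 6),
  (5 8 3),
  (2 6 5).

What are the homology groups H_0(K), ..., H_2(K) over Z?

H_0 ≅ Z,  H_1 ≅ Z ⊕ Z/2Z,  H_2 = 0.

Order the vertices as 1 < 2 < 3 < 4 < 5 < 6 < 7 < 8 < 9. Listing each simplex with vertices in this order, K has dimension 2 with simplices:

  0-simplices (9): [1], [2], [3], [4], [5], [6], [7], [8], [9]
  1-simplices (27): (27 of them)
  2-simplices (18): [1,2,4], [1,2,5], [1,3,4], [1,3,9], [1,5,7], [1,7,9], [2,4,8], [2,5,6], [2,6,9], [2,8,9], [3,4,7], [3,5,7], [3,5,8], [3,8,9], [4,6,7], [4,6,8], [5,6,8], [6,7,9]

so the chain groups are C_0 ≅ Z^9, C_1 ≅ Z^27, C_2 ≅ Z^18.

∂_1: C_1 → C_0 sends each edge [p,q] (with p < q) to q − p.
This gives a 9×27 integer matrix of rank 8; reducing to Smith normal form yields diagonal entries (1,1,1,1,1,1,1,1).

Boundary ∂_2: C_2 → C_1 maps a triangle to the signed sum of its edges. For instance
  ∂[2,8,9] = [8,9] − [2,9] + [2,8],
  ∂[1,2,5] = [2,5] − [1,5] + [1,2].
The resulting 27×18 matrix has rank 18, and its Smith normal form has invariant factors (1,1,1,1,1,1,1,1,1,1,1,1,1,1,1,1,1,2).

Computing H_k = (kernel of ∂_k) / (image of ∂_{k+1}):

  H_0: rank C_0 − rank ∂_1 = 9 − 8 = 1, and the invariant factors of ∂_1 are all 1, so H_0 ≅ Z.
  H_1: rank ker ∂_1 − rank ∂_2 = (27 − 8) − 18 = 1, and ∂_2 has invariant factor 2 > 1, so H_1 ≅ Z ⊕ Z/2Z.
  H_2: rank ker ∂_2 − rank ∂_3 = (18 − 18) − 0 = 0, and there is no ∂_3, so H_2 ≅ 0.

As a check, the Euler characteristic is 9 − 27 + 18 = 0, which agrees with 1 − 1 + 0 = 0.
(K is a triangulation of the Klein bottle.)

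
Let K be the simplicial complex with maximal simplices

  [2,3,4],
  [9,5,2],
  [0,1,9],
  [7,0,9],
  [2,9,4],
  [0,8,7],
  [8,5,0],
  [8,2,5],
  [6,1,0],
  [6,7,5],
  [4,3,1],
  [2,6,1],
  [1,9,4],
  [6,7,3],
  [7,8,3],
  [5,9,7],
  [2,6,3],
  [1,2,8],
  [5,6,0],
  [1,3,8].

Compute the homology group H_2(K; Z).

H_2 = 0.

Order the vertices as 0 < 1 < 2 < 3 < 4 < 5 < 6 < 7 < 8 < 9. Listing each simplex with vertices in this order, K has dimension 2 with simplices:

  0-simplices (10): [0], [1], [2], [3], [4], [5], [6], [7], [8], [9]
  1-simplices (30): (30 of them)
  2-simplices (20): (20 of them)

so the chain groups are C_0 ≅ Z^10, C_1 ≅ Z^30, C_2 ≅ Z^20.

∂_1: C_1 → C_0 sends each edge [p,q] (with p < q) to q − p. For instance
  ∂[0,9] = [9] − [0].
The 10×30 boundary matrix has rank 9 and Smith normal form diag(1,1,1,1,1,1,1,1,1).

∂_2: C_2 → C_1 acts by ∂[p,q,r] = [q,r] − [p,r] + [p,q]. For instance
  ∂[1,3,8] = [3,8] − [1,8] + [1,3],
  ∂[1,4,9] = [4,9] − [1,9] + [1,4].
The resulting 30×20 matrix has rank 20, and its Smith normal form has invariant factors (1,1,1,1,1,1,1,1,1,1,1,1,1,1,1,1,1,1,1,2).

Now H_k = ker ∂_k / im ∂_{k+1}, so:

  H_2: rank ker ∂_2 − rank ∂_3 = (20 − 20) − 0 = 0, and there is no ∂_3, so H_2 ≅ 0.

(K is a triangulation of the Klein bottle.)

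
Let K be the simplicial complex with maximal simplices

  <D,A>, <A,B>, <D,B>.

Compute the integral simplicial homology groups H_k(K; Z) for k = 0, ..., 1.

Order the vertices as A < B < D. Listing each simplex with vertices in this order, K has dimension 1 with simplices:

  0-simplices (3): A, B, D
  1-simplices (3): AB, AD, BD

giving chain groups C_0 ≅ Z^3, C_1 ≅ Z^3.

∂_1: C_1 → C_0 maps an edge to its endpoints' difference, ∂[p,q] = q − p.
This gives a 3×3 integer matrix of rank 2; reducing to Smith normal form yields diagonal entries (1,1).

Reading off H_k = ker ∂_k / im ∂_{k+1}:

  H_0: rank C_0 − rank ∂_1 = 3 − 2 = 1, and the invariant factors of ∂_1 are all 1, so H_0 = Z.
  H_1: rank ker ∂_1 − rank ∂_2 = (3 − 2) − 0 = 1, and there is no ∂_2, so H_1 = Z.

(K is a triangulation of the circle S^1.)

H_0 = Z,  H_1 = Z.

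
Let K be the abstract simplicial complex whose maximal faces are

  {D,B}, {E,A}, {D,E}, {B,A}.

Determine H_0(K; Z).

H_0 ≅ Z.

Take the total order A < B < D < E on the vertex set. Then K (dimension 1) consists of the simplices:

  0-simplices (4): A, B, D, E
  1-simplices (4): AB, AE, BD, DE

giving chain groups C_0 ≅ Z^4, C_1 ≅ Z^4.

The boundary map ∂_1: C_1 → C_0 sends each edge [p,q] (with p < q) to q − p. For instance
  ∂AE = E − A.
The resulting 4×4 matrix has rank 3, and its Smith normal form has invariant factors (1,1,1).

Computing H_k = (kernel of ∂_k) / (image of ∂_{k+1}):

  H_0: rank C_0 − rank ∂_1 = 4 − 3 = 1, and the invariant factors of ∂_1 are all 1, so H_0 ≅ Z.

(K is a triangulation of the circle S^1.)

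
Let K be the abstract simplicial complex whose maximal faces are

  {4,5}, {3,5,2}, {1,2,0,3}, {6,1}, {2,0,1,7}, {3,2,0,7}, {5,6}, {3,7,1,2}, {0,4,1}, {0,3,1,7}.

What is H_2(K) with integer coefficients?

We work with the vertex ordering 0 < 1 < 2 < 3 < 4 < 5 < 6 < 7. The simplices of K, each written with vertices in increasing order, are:

  0-simplices (8): [0], [1], [2], [3], [4], [5], [6], [7]
  1-simplices (17): [0,1], [0,2], [0,3], [0,4], [0,7], [1,2], [1,3], [1,4], [1,6], [1,7], [2,3], [2,5], [2,7], [3,5], [3,7], [4,5], [5,6]
  2-simplices (12): [0,1,2], [0,1,3], [0,1,4], [0,1,7], [0,2,3], [0,2,7], [0,3,7], [1,2,3], [1,2,7], [1,3,7], [2,3,5], [2,3,7]
  3-simplices (5): [0,1,2,3], [0,1,2,7], [0,1,3,7], [0,2,3,7], [1,2,3,7]

Hence C_0 ≅ Z^8, C_1 ≅ Z^17, C_2 ≅ Z^12, C_3 ≅ Z^5.

∂_1: C_1 → C_0 maps an edge to its endpoints' difference, ∂[p,q] = q − p. For instance
  ∂[2,5] = [5] − [2].
As a 8×17 matrix over Z this has rank 7, with invariant factors (1,1,1,1,1,1,1).

Boundary ∂_2: C_2 → C_1 maps a triangle to the signed sum of its edges. For instance
  ∂[0,2,3] = [2,3] − [0,3] + [0,2],
  ∂[0,1,3] = [1,3] − [0,3] + [0,1].
This gives a 17×12 integer matrix of rank 8; reducing to Smith normal form yields diagonal entries (1,1,1,1,1,1,1,1).

The boundary map ∂_3: C_3 → C_2 sends each 3-simplex σ to the alternating sum Σ_i (−1)^i (σ with its i-th vertex removed). For instance
  ∂[0,1,2,3] = [1,2,3] − [0,2,3] + [0,1,3] − [0,1,2],
  ∂[1,2,3,7] = [2,3,7] − [1,3,7] + [1,2,7] − [1,2,3].
As a 12×5 matrix over Z this has rank 4, with invariant factors (1,1,1,1).

Computing H_k = (kernel of ∂_k) / (image of ∂_{k+1}):

  H_2: rank ker ∂_2 − rank ∂_3 = (12 − 8) − 4 = 0, and the invariant factors of ∂_3 are all 1, so H_2 ≅ 0.

H_2 = 0.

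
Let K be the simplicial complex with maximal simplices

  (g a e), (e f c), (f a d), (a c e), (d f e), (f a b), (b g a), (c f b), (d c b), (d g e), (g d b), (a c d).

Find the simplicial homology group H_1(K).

H_1 ≅ Z/2Z.

Take the total order a < b < c < d < e < f < g on the vertex set. Then K (dimension 2) consists of the simplices:

  0-simplices (7): a, b, c, d, e, f, g
  1-simplices (18): ab, ac, ad, ae, af, ag, bc, bd, bf, bg, cd, ce, cf, de, df, dg, ef, eg
  2-simplices (12): abf, abg, acd, ace, adf, aeg, bcd, bcf, bdg, cef, def, deg

Hence C_0 ≅ Z^7, C_1 ≅ Z^18, C_2 ≅ Z^12.

Boundary ∂_1: C_1 → C_0 maps an edge to its endpoints' difference, ∂[p,q] = q − p. For instance
  ∂ef = f − e.
The 7×18 boundary matrix has rank 6 and Smith normal form diag(1,1,1,1,1,1).

The boundary map ∂_2: C_2 → C_1 maps a triangle to the signed sum of its edges. For instance
  ∂adf = df − af + ad,
  ∂bcf = cf − bf + bc.
The resulting 18×12 matrix has rank 12, and its Smith normal form has invariant factors (1,1,1,1,1,1,1,1,1,1,1,2).

From H_k ≅ ker(∂_k) / im(∂_{k+1}) we obtain:

  H_1: rank ker ∂_1 − rank ∂_2 = (18 − 6) − 12 = 0, and ∂_2 has invariant factor 2 > 1, so H_1 ≅ Z/2Z.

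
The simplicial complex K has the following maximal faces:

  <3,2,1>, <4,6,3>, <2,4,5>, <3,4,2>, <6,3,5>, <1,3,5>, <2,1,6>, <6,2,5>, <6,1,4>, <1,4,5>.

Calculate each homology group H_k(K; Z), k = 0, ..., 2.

H_0 = Z,  H_1 = Z_2,  H_2 = 0.

Take the total order 1 < 2 < 3 < 4 < 5 < 6 on the vertex set. Then K (dimension 2) consists of the simplices:

  0-simplices (6): [1], [2], [3], [4], [5], [6]
  1-simplices (15): [1,2], [1,3], [1,4], [1,5], [1,6], [2,3], [2,4], [2,5], [2,6], [3,4], [3,5], [3,6], [4,5], [4,6], [5,6]
  2-simplices (10): [1,2,3], [1,2,6], [1,3,5], [1,4,5], [1,4,6], [2,3,4], [2,4,5], [2,5,6], [3,4,6], [3,5,6]

so the chain groups are C_0 ≅ Z^6, C_1 ≅ Z^15, C_2 ≅ Z^10.

The boundary map ∂_1: C_1 → C_0 maps an edge to its endpoints' difference, ∂[p,q] = q − p. For instance
  ∂[2,6] = [6] − [2].
This gives a 6×15 integer matrix of rank 5; reducing to Smith normal form yields diagonal entries (1,1,1,1,1).

Boundary ∂_2: C_2 → C_1 maps a triangle to the signed sum of its edges. For instance
  ∂[3,5,6] = [5,6] − [3,6] + [3,5],
  ∂[2,5,6] = [5,6] − [2,6] + [2,5].
As a 15×10 matrix over Z this has rank 10, with invariant factors (1,1,1,1,1,1,1,1,1,2).

Computing H_k = (kernel of ∂_k) / (image of ∂_{k+1}):

  H_0: rank C_0 − rank ∂_1 = 6 − 5 = 1, and the invariant factors of ∂_1 are all 1, so H_0 = Z.
  H_1: rank ker ∂_1 − rank ∂_2 = (15 − 5) − 10 = 0, and ∂_2 has invariant factor 2 > 1, so H_1 = Z_2.
  H_2: rank ker ∂_2 − rank ∂_3 = (10 − 10) − 0 = 0, and there is no ∂_3, so H_2 = 0.

As a check, the Euler characteristic is 6 − 15 + 10 = 1, which agrees with 1 − 0 + 0 = 1.
(K is a triangulation of the real projective plane RP^2.)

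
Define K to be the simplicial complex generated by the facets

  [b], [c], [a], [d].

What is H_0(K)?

H_0 = Z^4.

K has 4 vertices.
rank ∂_0 = 0, rank ∂_1 = 0 ⇒ b_0 = 4 − 0 − 0 = 4. So H_0 ≅ Z^4.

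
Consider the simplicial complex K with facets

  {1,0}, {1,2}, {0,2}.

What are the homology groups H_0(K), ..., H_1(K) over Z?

K has 3 vertices, 3 edges.
rank ∂_0 = 0, rank ∂_1 = 2 ⇒ b_0 = 3 − 0 − 2 = 1; all invariant factors of ∂_1 are 1 so no torsion. So H_0 = Z.
rank ∂_1 = 2, rank ∂_2 = 0 ⇒ b_1 = 3 − 2 − 0 = 1. So H_1 = Z.

H_0 = Z,  H_1 = Z.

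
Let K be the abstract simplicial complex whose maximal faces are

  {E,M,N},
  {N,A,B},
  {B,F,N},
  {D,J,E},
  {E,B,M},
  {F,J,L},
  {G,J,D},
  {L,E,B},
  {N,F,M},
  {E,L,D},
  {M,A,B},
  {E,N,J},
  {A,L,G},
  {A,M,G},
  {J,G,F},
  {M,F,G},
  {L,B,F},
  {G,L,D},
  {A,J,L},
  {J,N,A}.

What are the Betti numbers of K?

Fix the vertex order A < B < D < E < F < G < J < L < M < N and write every simplex with vertices in increasing order. Then dim K = 2 and the simplices of K are:

  0-simplices (10): A, B, D, E, F, G, J, L, M, N
  1-simplices (30): AB, AG, AJ, AL, AM, AN, BE, BF, BL, BM, BN, DE, DG, DJ, DL, EJ, EL, EM, EN, FG, FJ, FL, FM, FN, GJ, GL, GM, JL, JN, MN
  2-simplices (20): ABM, ABN, AGL, AGM, AJL, AJN, BEL, BEM, BFL, BFN, DEJ, DEL, DGJ, DGL, EJN, EMN, FGJ, FGM, FJL, FMN

Hence C_0 ≅ Z^10, C_1 ≅ Z^30, C_2 ≅ Z^20.

∂_1: C_1 → C_0 sends each edge [p,q] (with p < q) to q − p.
The 10×30 boundary matrix has rank 9 and Smith normal form diag(1,1,1,1,1,1,1,1,1).

∂_2: C_2 → C_1 sends each 2-simplex [p,q,r] to [q,r] − [p,r] + [p,q]. For instance
  ∂FJL = JL − FL + FJ,
  ∂EJN = JN − EN + EJ.
The 30×20 boundary matrix has rank 20 and Smith normal form diag(1,1,1,1,1,1,1,1,1,1,1,1,1,1,1,1,1,1,1,2).

From H_k ≅ ker(∂_k) / im(∂_{k+1}) we obtain:

  H_0: rank C_0 − rank ∂_1 = 10 − 9 = 1, and the invariant factors of ∂_1 are all 1, so H_0 = Z.
  H_1: rank ker ∂_1 − rank ∂_2 = (30 − 9) − 20 = 1, and ∂_2 has invariant factor 2 > 1, so H_1 = Z × Z/2.
  H_2: rank ker ∂_2 − rank ∂_3 = (20 − 20) − 0 = 0, and there is no ∂_3, so H_2 = 0.

As a check, the Euler characteristic is 10 − 30 + 20 = 0, which agrees with 1 − 1 + 0 = 0.

Hence the Betti numbers are b_0 = 1, b_1 = 1, b_2 = 0.

b_0 = 1, b_1 = 1, b_2 = 0.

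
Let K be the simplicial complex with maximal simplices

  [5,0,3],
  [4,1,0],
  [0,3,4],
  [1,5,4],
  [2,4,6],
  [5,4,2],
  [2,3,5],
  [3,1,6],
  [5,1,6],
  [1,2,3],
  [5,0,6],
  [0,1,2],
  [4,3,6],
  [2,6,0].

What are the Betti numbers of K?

Take the total order 0 < 1 < 2 < 3 < 4 < 5 < 6 on the vertex set. Then K (dimension 2) consists of the simplices:

  0-simplices (7): [0], [1], [2], [3], [4], [5], [6]
  1-simplices (21): [0,1], [0,2], [0,3], [0,4], [0,5], [0,6], [1,2], [1,3], [1,4], [1,5], [1,6], [2,3], [2,4], [2,5], [2,6], [3,4], [3,5], [3,6], [4,5], [4,6], [5,6]
  2-simplices (14): [0,1,2], [0,1,4], [0,2,6], [0,3,4], [0,3,5], [0,5,6], [1,2,3], [1,3,6], [1,4,5], [1,5,6], [2,3,5], [2,4,5], [2,4,6], [3,4,6]

Hence C_0 ≅ Z^7, C_1 ≅ Z^21, C_2 ≅ Z^14.

∂_1: C_1 → C_0 is given by ∂[p,q] = [q] − [p].
This gives a 7×21 integer matrix of rank 6; reducing to Smith normal form yields diagonal entries (1,1,1,1,1,1).

The boundary map ∂_2: C_2 → C_1 sends each 2-simplex [p,q,r] to [q,r] − [p,r] + [p,q]. For instance
  ∂[2,4,5] = [4,5] − [2,5] + [2,4],
  ∂[0,5,6] = [5,6] − [0,6] + [0,5].
The 21×14 boundary matrix has rank 13 and Smith normal form diag(1,1,1,1,1,1,1,1,1,1,1,1,1).

Now H_k = ker ∂_k / im ∂_{k+1}, so:

  H_0: rank C_0 − rank ∂_1 = 7 − 6 = 1, and the invariant factors of ∂_1 are all 1, so H_0 = Z.
  H_1: rank ker ∂_1 − rank ∂_2 = (21 − 6) − 13 = 2, and the invariant factors of ∂_2 are all 1, so H_1 = Z^2.
  H_2: rank ker ∂_2 − rank ∂_3 = (14 − 13) − 0 = 1, and there is no ∂_3, so H_2 = Z.

As a check, the Euler characteristic is 7 − 21 + 14 = 0, which agrees with 1 − 2 + 1 = 0.

Hence the Betti numbers are b_0 = 1, b_1 = 2, b_2 = 1.

b_0 = 1, b_1 = 2, b_2 = 1.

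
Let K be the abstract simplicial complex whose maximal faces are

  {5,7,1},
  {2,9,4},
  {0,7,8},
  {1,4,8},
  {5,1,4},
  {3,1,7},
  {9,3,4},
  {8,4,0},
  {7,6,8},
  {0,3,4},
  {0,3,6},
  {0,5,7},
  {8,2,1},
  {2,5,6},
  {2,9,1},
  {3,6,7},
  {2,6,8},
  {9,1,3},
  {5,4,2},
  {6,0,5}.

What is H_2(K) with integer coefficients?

H_2 ≅ 0.

Order the vertices as 0 < 1 < 2 < 3 < 4 < 5 < 6 < 7 < 8 < 9. Listing each simplex with vertices in this order, K has dimension 2 with simplices:

  0-simplices (10): [0], [1], [2], [3], [4], [5], [6], [7], [8], [9]
  1-simplices (30): (30 of them)
  2-simplices (20): (20 of them)

so the chain groups are C_0 ≅ Z^10, C_1 ≅ Z^30, C_2 ≅ Z^20.

∂_1: C_1 → C_0 maps an edge to its endpoints' difference, ∂[p,q] = q − p.
As a 10×30 matrix over Z this has rank 9, with invariant factors (1,1,1,1,1,1,1,1,1).

The boundary map ∂_2: C_2 → C_1 maps a triangle to the signed sum of its edges. For instance
  ∂[0,3,6] = [3,6] − [0,6] + [0,3],
  ∂[6,7,8] = [7,8] − [6,8] + [6,7].
The 30×20 boundary matrix has rank 20 and Smith normal form diag(1,1,1,1,1,1,1,1,1,1,1,1,1,1,1,1,1,1,1,2).

Now H_k = ker ∂_k / im ∂_{k+1}, so:

  H_2: rank ker ∂_2 − rank ∂_3 = (20 − 20) − 0 = 0, and there is no ∂_3, so H_2 ≅ 0.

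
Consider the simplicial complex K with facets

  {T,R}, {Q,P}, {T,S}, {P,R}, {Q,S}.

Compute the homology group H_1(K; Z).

H_1 = Z.

Order the vertices as P < Q < R < S < T. Listing each simplex with vertices in this order, K has dimension 1 with simplices:

  0-simplices (5): P, Q, R, S, T
  1-simplices (5): PQ, PR, QS, RT, ST

so the chain groups are C_0 ≅ Z^5, C_1 ≅ Z^5.

∂_1: C_1 → C_0 maps an edge to its endpoints' difference, ∂[p,q] = q − p.
The 5×5 boundary matrix has rank 4 and Smith normal form diag(1,1,1,1).

Computing H_k = (kernel of ∂_k) / (image of ∂_{k+1}):

  H_1: rank ker ∂_1 − rank ∂_2 = (5 − 4) − 0 = 1, and there is no ∂_2, so H_1 ≅ Z.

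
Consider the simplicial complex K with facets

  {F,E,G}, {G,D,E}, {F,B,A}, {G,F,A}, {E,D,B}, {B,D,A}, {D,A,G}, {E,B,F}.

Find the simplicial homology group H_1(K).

H_1 = 0.

K has 6 vertices, 12 edges, 8 triangles.
rank ∂_1 = 5, rank ∂_2 = 7 ⇒ b_1 = 12 − 5 − 7 = 0; all invariant factors of ∂_2 are 1 so no torsion. So H_1 = 0.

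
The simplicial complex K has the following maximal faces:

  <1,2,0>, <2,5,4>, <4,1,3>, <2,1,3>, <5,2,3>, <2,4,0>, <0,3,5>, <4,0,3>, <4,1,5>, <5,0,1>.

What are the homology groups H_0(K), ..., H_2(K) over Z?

Fix the vertex order 0 < 1 < 2 < 3 < 4 < 5 and write every simplex with vertices in increasing order. Then dim K = 2 and the simplices of K are:

  0-simplices (6): [0], [1], [2], [3], [4], [5]
  1-simplices (15): [0,1], [0,2], [0,3], [0,4], [0,5], [1,2], [1,3], [1,4], [1,5], [2,3], [2,4], [2,5], [3,4], [3,5], [4,5]
  2-simplices (10): [0,1,2], [0,1,5], [0,2,4], [0,3,4], [0,3,5], [1,2,3], [1,3,4], [1,4,5], [2,3,5], [2,4,5]

giving chain groups C_0 ≅ Z^6, C_1 ≅ Z^15, C_2 ≅ Z^10.

The boundary map ∂_1: C_1 → C_0 is given by ∂[p,q] = [q] − [p].
The 6×15 boundary matrix has rank 5 and Smith normal form diag(1,1,1,1,1).

The boundary map ∂_2: C_2 → C_1 acts by ∂[p,q,r] = [q,r] − [p,r] + [p,q]. For instance
  ∂[0,3,4] = [3,4] − [0,4] + [0,3],
  ∂[2,4,5] = [4,5] − [2,5] + [2,4].
The resulting 15×10 matrix has rank 10, and its Smith normal form has invariant factors (1,1,1,1,1,1,1,1,1,2).

From H_k ≅ ker(∂_k) / im(∂_{k+1}) we obtain:

  H_0: rank C_0 − rank ∂_1 = 6 − 5 = 1, and the invariant factors of ∂_1 are all 1, so H_0 ≅ Z.
  H_1: rank ker ∂_1 − rank ∂_2 = (15 − 5) − 10 = 0, and ∂_2 has invariant factor 2 > 1, so H_1 ≅ Z/2Z.
  H_2: rank ker ∂_2 − rank ∂_3 = (10 − 10) − 0 = 0, and there is no ∂_3, so H_2 ≅ 0.

H_0 = Z,  H_1 = Z/2Z,  H_2 = 0.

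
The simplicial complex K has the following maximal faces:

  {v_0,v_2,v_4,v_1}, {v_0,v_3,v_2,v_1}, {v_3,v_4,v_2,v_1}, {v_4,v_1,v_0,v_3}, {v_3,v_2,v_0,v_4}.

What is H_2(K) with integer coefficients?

H_2 ≅ 0.

K has 5 vertices, 10 edges, 10 triangles, 5 3-simplices.
rank ∂_2 = 6, rank ∂_3 = 4 ⇒ b_2 = 10 − 6 − 4 = 0; all invariant factors of ∂_3 are 1 so no torsion. So H_2 ≅ 0.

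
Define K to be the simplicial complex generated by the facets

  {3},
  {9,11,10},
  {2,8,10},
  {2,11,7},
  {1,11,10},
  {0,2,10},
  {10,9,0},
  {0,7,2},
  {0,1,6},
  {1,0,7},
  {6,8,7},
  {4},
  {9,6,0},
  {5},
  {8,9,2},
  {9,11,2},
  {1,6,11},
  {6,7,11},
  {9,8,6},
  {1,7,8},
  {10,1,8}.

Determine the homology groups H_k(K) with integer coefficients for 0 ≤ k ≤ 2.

K has 12 vertices, 27 edges, 18 triangles.
rank ∂_0 = 0, rank ∂_1 = 8 ⇒ b_0 = 12 − 0 − 8 = 4; all invariant factors of ∂_1 are 1 so no torsion. So H_0 = Z^4.
rank ∂_1 = 8, rank ∂_2 = 18 ⇒ b_1 = 27 − 8 − 18 = 1; ∂_2 has invariant factor(s) [2] giving torsion. So H_1 = Z ⊕ Z/2.
rank ∂_2 = 18, rank ∂_3 = 0 ⇒ b_2 = 18 − 18 − 0 = 0. So H_2 = 0.

H_0 = Z^4,  H_1 = Z ⊕ Z/2,  H_2 = 0.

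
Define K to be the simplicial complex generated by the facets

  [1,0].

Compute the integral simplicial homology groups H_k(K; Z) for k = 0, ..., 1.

H_0 ≅ Z,  H_1 = 0.

Fix the vertex order 0 < 1 and write every simplex with vertices in increasing order. Then dim K = 1 and the simplices of K are:

  0-simplices (2): [0], [1]
  1-simplices (1): [0,1]

so the chain groups are C_0 ≅ Z^2, C_1 ≅ Z^1.

The boundary map ∂_1: C_1 → C_0 sends each edge [p,q] (with p < q) to q − p. For instance
  ∂[0,1] = [1] − [0].
The 2×1 boundary matrix has rank 1 and Smith normal form diag(1).

Reading off H_k = ker ∂_k / im ∂_{k+1}:

  H_0: rank C_0 − rank ∂_1 = 2 − 1 = 1, and the invariant factors of ∂_1 are all 1, so H_0 ≅ Z.
  H_1: rank ker ∂_1 − rank ∂_2 = (1 − 1) − 0 = 0, and there is no ∂_2, so H_1 ≅ 0.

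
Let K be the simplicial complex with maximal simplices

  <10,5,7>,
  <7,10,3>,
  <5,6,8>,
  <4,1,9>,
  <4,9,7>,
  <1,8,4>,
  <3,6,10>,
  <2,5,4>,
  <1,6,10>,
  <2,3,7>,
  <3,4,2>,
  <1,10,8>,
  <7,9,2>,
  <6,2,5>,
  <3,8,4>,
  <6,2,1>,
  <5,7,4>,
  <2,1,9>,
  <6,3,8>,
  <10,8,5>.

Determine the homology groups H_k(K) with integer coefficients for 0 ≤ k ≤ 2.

Order the vertices as 1 < 2 < 3 < 4 < 5 < 6 < 7 < 8 < 9 < 10. Listing each simplex with vertices in this order, K has dimension 2 with simplices:

  0-simplices (10): [1], [2], [3], [4], [5], [6], [7], [8], [9], [10]
  1-simplices (30): (30 of them)
  2-simplices (20): (20 of them)

so the chain groups are C_0 ≅ Z^10, C_1 ≅ Z^30, C_2 ≅ Z^20.

∂_1: C_1 → C_0 maps an edge to its endpoints' difference, ∂[p,q] = q − p.
The resulting 10×30 matrix has rank 9, and its Smith normal form has invariant factors (1,1,1,1,1,1,1,1,1).

Boundary ∂_2: C_2 → C_1 sends each 2-simplex [p,q,r] to [q,r] − [p,r] + [p,q]. For instance
  ∂[1,6,10] = [6,10] − [1,10] + [1,6],
  ∂[3,6,8] = [6,8] − [3,8] + [3,6].
The resulting 30×20 matrix has rank 20, and its Smith normal form has invariant factors (1,1,1,1,1,1,1,1,1,1,1,1,1,1,1,1,1,1,1,2).

Reading off H_k = ker ∂_k / im ∂_{k+1}:

  H_0: rank C_0 − rank ∂_1 = 10 − 9 = 1, and the invariant factors of ∂_1 are all 1, so H_0 ≅ Z.
  H_1: rank ker ∂_1 − rank ∂_2 = (30 − 9) − 20 = 1, and ∂_2 has invariant factor 2 > 1, so H_1 ≅ Z ⊕ Z/2.
  H_2: rank ker ∂_2 − rank ∂_3 = (20 − 20) − 0 = 0, and there is no ∂_3, so H_2 ≅ 0.

As a check, the Euler characteristic is 10 − 30 + 20 = 0, which agrees with 1 − 1 + 0 = 0.

H_0 = Z,  H_1 = Z ⊕ Z/2,  H_2 = 0.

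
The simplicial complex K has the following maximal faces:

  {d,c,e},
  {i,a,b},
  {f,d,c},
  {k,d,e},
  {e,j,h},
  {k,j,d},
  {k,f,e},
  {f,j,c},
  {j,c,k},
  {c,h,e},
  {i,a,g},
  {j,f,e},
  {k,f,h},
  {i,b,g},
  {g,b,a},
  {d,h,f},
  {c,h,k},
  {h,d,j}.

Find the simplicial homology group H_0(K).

H_0 ≅ Z^2.

Fix the vertex order a < b < c < d < e < f < g < h < i < j < k and write every simplex with vertices in increasing order. Then dim K = 2 and the simplices of K are:

  0-simplices (11): a, b, c, d, e, f, g, h, i, j, k
  1-simplices (27): ab, ag, ai, bg, bi, cd, ce, cf, ch, cj, ck, de, df, dh, dj, dk, ef, eh, ej, ek, fh, fj, fk, gi, hj, hk, jk
  2-simplices (18): abg, abi, agi, bgi, cde, cdf, ceh, cfj, chk, cjk, dek, dfh, dhj, djk, efj, efk, ehj, fhk

so the chain groups are C_0 ≅ Z^11, C_1 ≅ Z^27, C_2 ≅ Z^18.

The boundary map ∂_1: C_1 → C_0 maps an edge to its endpoints' difference, ∂[p,q] = q − p. For instance
  ∂eh = h − e.
This gives a 11×27 integer matrix of rank 9; reducing to Smith normal form yields diagonal entries (1,1,1,1,1,1,1,1,1).

The boundary map ∂_2: C_2 → C_1 acts by ∂[p,q,r] = [q,r] − [p,r] + [p,q]. For instance
  ∂abi = bi − ai + ab,
  ∂dhj = hj − dj + dh.
This gives a 27×18 integer matrix of rank 16; reducing to Smith normal form yields diagonal entries (1,1,1,1,1,1,1,1,1,1,1,1,1,1,1,1).

Now H_k = ker ∂_k / im ∂_{k+1}, so:

  H_0: rank C_0 − rank ∂_1 = 11 − 9 = 2, and the invariant factors of ∂_1 are all 1, so H_0 = Z^2.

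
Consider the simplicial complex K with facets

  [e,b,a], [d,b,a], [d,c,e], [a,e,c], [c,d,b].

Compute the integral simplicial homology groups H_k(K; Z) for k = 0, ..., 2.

K has 5 vertices, 10 edges, 5 triangles.
rank ∂_0 = 0, rank ∂_1 = 4 ⇒ b_0 = 5 − 0 − 4 = 1; all invariant factors of ∂_1 are 1 so no torsion. So H_0 ≅ Z.
rank ∂_1 = 4, rank ∂_2 = 5 ⇒ b_1 = 10 − 4 − 5 = 1; all invariant factors of ∂_2 are 1 so no torsion. So H_1 ≅ Z.
rank ∂_2 = 5, rank ∂_3 = 0 ⇒ b_2 = 5 − 5 − 0 = 0. So H_2 ≅ 0.

H_0 ≅ Z,  H_1 ≅ Z,  H_2 = 0.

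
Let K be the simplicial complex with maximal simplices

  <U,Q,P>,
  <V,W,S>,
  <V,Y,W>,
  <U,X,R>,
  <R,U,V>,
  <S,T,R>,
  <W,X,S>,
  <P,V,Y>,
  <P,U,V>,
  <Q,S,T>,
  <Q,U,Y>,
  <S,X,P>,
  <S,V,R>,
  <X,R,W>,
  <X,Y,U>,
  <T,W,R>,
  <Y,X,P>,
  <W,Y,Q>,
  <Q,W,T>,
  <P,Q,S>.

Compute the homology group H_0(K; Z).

Take the total order P < Q < R < S < T < U < V < W < X < Y on the vertex set. Then K (dimension 2) consists of the simplices:

  0-simplices (10): P, Q, R, S, T, U, V, W, X, Y
  1-simplices (30): PQ, PS, PU, PV, PX, PY, QS, QT, QU, QW, QY, RS, RT, RU, RV, RW, RX, ST, SV, SW, SX, TW, UV, UX, UY, VW, VY, WX, WY, XY
  2-simplices (20): PQS, PQU, PSX, PUV, PVY, PXY, QST, QTW, QUY, QWY, RST, RSV, RTW, RUV, RUX, RWX, SVW, SWX, UXY, VWY

giving chain groups C_0 ≅ Z^10, C_1 ≅ Z^30, C_2 ≅ Z^20.

Boundary ∂_1: C_1 → C_0 maps an edge to its endpoints' difference, ∂[p,q] = q − p.
As a 10×30 matrix over Z this has rank 9, with invariant factors (1,1,1,1,1,1,1,1,1).

Boundary ∂_2: C_2 → C_1 maps a triangle to the signed sum of its edges. For instance
  ∂RUV = UV − RV + RU,
  ∂PVY = VY − PY + PV.
As a 30×20 matrix over Z this has rank 20, with invariant factors (1,1,1,1,1,1,1,1,1,1,1,1,1,1,1,1,1,1,1,2).

Now H_k = ker ∂_k / im ∂_{k+1}, so:

  H_0: rank C_0 − rank ∂_1 = 10 − 9 = 1, and the invariant factors of ∂_1 are all 1, so H_0 = Z.

(K is a triangulation of the Klein bottle.)

H_0 ≅ Z.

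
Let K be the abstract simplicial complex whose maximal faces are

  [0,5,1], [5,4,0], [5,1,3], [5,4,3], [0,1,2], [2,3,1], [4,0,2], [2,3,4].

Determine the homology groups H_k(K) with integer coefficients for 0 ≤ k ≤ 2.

H_0 = Z,  H_1 = 0,  H_2 = Z.

Fix the vertex order 0 < 1 < 2 < 3 < 4 < 5 and write every simplex with vertices in increasing order. Then dim K = 2 and the simplices of K are:

  0-simplices (6): [0], [1], [2], [3], [4], [5]
  1-simplices (12): [0,1], [0,2], [0,4], [0,5], [1,2], [1,3], [1,5], [2,3], [2,4], [3,4], [3,5], [4,5]
  2-simplices (8): [0,1,2], [0,1,5], [0,2,4], [0,4,5], [1,2,3], [1,3,5], [2,3,4], [3,4,5]

so the chain groups are C_0 ≅ Z^6, C_1 ≅ Z^12, C_2 ≅ Z^8.

∂_1: C_1 → C_0 maps an edge to its endpoints' difference, ∂[p,q] = q − p. For instance
  ∂[0,4] = [4] − [0].
The resulting 6×12 matrix has rank 5, and its Smith normal form has invariant factors (1,1,1,1,1).

The boundary map ∂_2: C_2 → C_1 acts by ∂[p,q,r] = [q,r] − [p,r] + [p,q]. For instance
  ∂[0,1,5] = [1,5] − [0,5] + [0,1],
  ∂[2,3,4] = [3,4] − [2,4] + [2,3].
This gives a 12×8 integer matrix of rank 7; reducing to Smith normal form yields diagonal entries (1,1,1,1,1,1,1).

Now H_k = ker ∂_k / im ∂_{k+1}, so:

  H_0: rank C_0 − rank ∂_1 = 6 − 5 = 1, and the invariant factors of ∂_1 are all 1, so H_0 ≅ Z.
  H_1: rank ker ∂_1 − rank ∂_2 = (12 − 5) − 7 = 0, and the invariant factors of ∂_2 are all 1, so H_1 ≅ 0.
  H_2: rank ker ∂_2 − rank ∂_3 = (8 − 7) − 0 = 1, and there is no ∂_3, so H_2 ≅ Z.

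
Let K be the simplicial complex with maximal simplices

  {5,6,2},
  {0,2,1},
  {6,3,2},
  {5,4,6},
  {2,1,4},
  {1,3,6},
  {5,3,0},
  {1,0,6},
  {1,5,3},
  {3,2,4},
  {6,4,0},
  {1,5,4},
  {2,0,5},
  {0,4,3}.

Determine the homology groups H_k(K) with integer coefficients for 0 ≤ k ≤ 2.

We work with the vertex ordering 0 < 1 < 2 < 3 < 4 < 5 < 6. The simplices of K, each written with vertices in increasing order, are:

  0-simplices (7): [0], [1], [2], [3], [4], [5], [6]
  1-simplices (21): [0,1], [0,2], [0,3], [0,4], [0,5], [0,6], [1,2], [1,3], [1,4], [1,5], [1,6], [2,3], [2,4], [2,5], [2,6], [3,4], [3,5], [3,6], [4,5], [4,6], [5,6]
  2-simplices (14): [0,1,2], [0,1,6], [0,2,5], [0,3,4], [0,3,5], [0,4,6], [1,2,4], [1,3,5], [1,3,6], [1,4,5], [2,3,4], [2,3,6], [2,5,6], [4,5,6]

Hence C_0 ≅ Z^7, C_1 ≅ Z^21, C_2 ≅ Z^14.

The boundary map ∂_1: C_1 → C_0 is given by ∂[p,q] = [q] − [p].
The 7×21 boundary matrix has rank 6 and Smith normal form diag(1,1,1,1,1,1).

Boundary ∂_2: C_2 → C_1 sends each 2-simplex [p,q,r] to [q,r] − [p,r] + [p,q]. For instance
  ∂[0,3,4] = [3,4] − [0,4] + [0,3],
  ∂[2,5,6] = [5,6] − [2,6] + [2,5].
The 21×14 boundary matrix has rank 13 and Smith normal form diag(1,1,1,1,1,1,1,1,1,1,1,1,1).

Now H_k = ker ∂_k / im ∂_{k+1}, so:

  H_0: rank C_0 − rank ∂_1 = 7 − 6 = 1, and the invariant factors of ∂_1 are all 1, so H_0 = Z.
  H_1: rank ker ∂_1 − rank ∂_2 = (21 − 6) − 13 = 2, and the invariant factors of ∂_2 are all 1, so H_1 = Z^2.
  H_2: rank ker ∂_2 − rank ∂_3 = (14 − 13) − 0 = 1, and there is no ∂_3, so H_2 = Z.

(K is a triangulation of the torus T^2.)

H_0 ≅ Z,  H_1 ≅ Z^2,  H_2 ≅ Z.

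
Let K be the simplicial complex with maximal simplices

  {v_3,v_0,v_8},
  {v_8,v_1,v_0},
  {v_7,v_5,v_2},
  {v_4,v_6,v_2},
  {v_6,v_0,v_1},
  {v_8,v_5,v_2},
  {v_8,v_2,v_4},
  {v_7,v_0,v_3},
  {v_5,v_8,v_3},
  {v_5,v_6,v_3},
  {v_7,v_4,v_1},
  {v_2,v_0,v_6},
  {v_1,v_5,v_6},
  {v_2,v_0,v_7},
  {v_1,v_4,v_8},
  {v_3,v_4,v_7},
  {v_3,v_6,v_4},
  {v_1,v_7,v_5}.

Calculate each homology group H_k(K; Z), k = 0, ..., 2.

H_0 ≅ Z,  H_1 ≅ Z^2,  H_2 ≅ Z.

Order the vertices as v_0 < v_1 < v_2 < v_3 < v_4 < v_5 < v_6 < v_7 < v_8. Listing each simplex with vertices in this order, K has dimension 2 with simplices:

  0-simplices (9): [v_0], [v_1], [v_2], [v_3], [v_4], [v_5], [v_6], [v_7], [v_8]
  1-simplices (27): (27 of them)
  2-simplices (18): (18 of them)

giving chain groups C_0 ≅ Z^9, C_1 ≅ Z^27, C_2 ≅ Z^18.

The boundary map ∂_1: C_1 → C_0 is given by ∂[p,q] = [q] − [p].
This gives a 9×27 integer matrix of rank 8; reducing to Smith normal form yields diagonal entries (1,1,1,1,1,1,1,1).

The boundary map ∂_2: C_2 → C_1 maps a triangle to the signed sum of its edges. For instance
  ∂[v_3,v_5,v_6] = [v_5,v_6] − [v_3,v_6] + [v_3,v_5],
  ∂[v_0,v_3,v_7] = [v_3,v_7] − [v_0,v_7] + [v_0,v_3].
As a 27×18 matrix over Z this has rank 17, with invariant factors (1,1,1,1,1,1,1,1,1,1,1,1,1,1,1,1,1).

Now H_k = ker ∂_k / im ∂_{k+1}, so:

  H_0: rank C_0 − rank ∂_1 = 9 − 8 = 1, and the invariant factors of ∂_1 are all 1, so H_0 = Z.
  H_1: rank ker ∂_1 − rank ∂_2 = (27 − 8) − 17 = 2, and the invariant factors of ∂_2 are all 1, so H_1 = Z^2.
  H_2: rank ker ∂_2 − rank ∂_3 = (18 − 17) − 0 = 1, and there is no ∂_3, so H_2 = Z.

As a check, the Euler characteristic is 9 − 27 + 18 = 0, which agrees with 1 − 2 + 1 = 0.
(K is a triangulation of the torus T^2.)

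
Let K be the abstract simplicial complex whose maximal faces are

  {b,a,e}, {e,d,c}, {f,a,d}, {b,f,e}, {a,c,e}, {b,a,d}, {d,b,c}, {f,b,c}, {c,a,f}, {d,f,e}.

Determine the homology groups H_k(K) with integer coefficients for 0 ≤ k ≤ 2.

H_0 = Z,  H_1 = Z/2Z,  H_2 = 0.

Order the vertices as a < b < c < d < e < f. Listing each simplex with vertices in this order, K has dimension 2 with simplices:

  0-simplices (6): a, b, c, d, e, f
  1-simplices (15): ab, ac, ad, ae, af, bc, bd, be, bf, cd, ce, cf, de, df, ef
  2-simplices (10): abd, abe, ace, acf, adf, bcd, bcf, bef, cde, def

giving chain groups C_0 ≅ Z^6, C_1 ≅ Z^15, C_2 ≅ Z^10.

∂_1: C_1 → C_0 is given by ∂[p,q] = [q] − [p]. For instance
  ∂cf = f − c.
As a 6×15 matrix over Z this has rank 5, with invariant factors (1,1,1,1,1).

The boundary map ∂_2: C_2 → C_1 acts by ∂[p,q,r] = [q,r] − [p,r] + [p,q]. For instance
  ∂ace = ce − ae + ac,
  ∂abe = be − ae + ab.
This gives a 15×10 integer matrix of rank 10; reducing to Smith normal form yields diagonal entries (1,1,1,1,1,1,1,1,1,2).

Reading off H_k = ker ∂_k / im ∂_{k+1}:

  H_0: rank C_0 − rank ∂_1 = 6 − 5 = 1, and the invariant factors of ∂_1 are all 1, so H_0 = Z.
  H_1: rank ker ∂_1 − rank ∂_2 = (15 − 5) − 10 = 0, and ∂_2 has invariant factor 2 > 1, so H_1 = Z/2Z.
  H_2: rank ker ∂_2 − rank ∂_3 = (10 − 10) − 0 = 0, and there is no ∂_3, so H_2 = 0.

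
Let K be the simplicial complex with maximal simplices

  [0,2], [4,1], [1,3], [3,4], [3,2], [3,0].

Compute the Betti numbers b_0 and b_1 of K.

Fix the vertex order 0 < 1 < 2 < 3 < 4 and write every simplex with vertices in increasing order. Then dim K = 1 and the simplices of K are:

  0-simplices (5): [0], [1], [2], [3], [4]
  1-simplices (6): [0,2], [0,3], [1,3], [1,4], [2,3], [3,4]

Hence C_0 ≅ Z^5, C_1 ≅ Z^6.

∂_1: C_1 → C_0 is given by ∂[p,q] = [q] − [p]. For instance
  ∂[0,2] = [2] − [0].
As a 5×6 matrix over Z this has rank 4, with invariant factors (1,1,1,1).

Reading off H_k = ker ∂_k / im ∂_{k+1}:

  H_0: rank C_0 − rank ∂_1 = 5 − 4 = 1, and the invariant factors of ∂_1 are all 1, so H_0 ≅ Z.
  H_1: rank ker ∂_1 − rank ∂_2 = (6 − 4) − 0 = 2, and there is no ∂_2, so H_1 ≅ Z^2.

(K is a triangulation of a wedge of 2 circles.)

Hence the Betti numbers are b_0 = 1, b_1 = 2.

b_0 = 1, b_1 = 2.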